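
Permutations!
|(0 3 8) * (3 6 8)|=|(0 6 8)|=3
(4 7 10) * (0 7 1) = (0 7 10 4 1) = [7, 0, 2, 3, 1, 5, 6, 10, 8, 9, 4]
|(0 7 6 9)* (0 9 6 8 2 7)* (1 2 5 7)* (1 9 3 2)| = 3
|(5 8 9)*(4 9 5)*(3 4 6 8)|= 6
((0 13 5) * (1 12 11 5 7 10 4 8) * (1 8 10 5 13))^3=(0 11 5 12 7 1 13)(4 10)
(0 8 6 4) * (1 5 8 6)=(0 6 4)(1 5 8)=[6, 5, 2, 3, 0, 8, 4, 7, 1]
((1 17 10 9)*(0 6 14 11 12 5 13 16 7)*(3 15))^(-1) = ((0 6 14 11 12 5 13 16 7)(1 17 10 9)(3 15))^(-1) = (0 7 16 13 5 12 11 14 6)(1 9 10 17)(3 15)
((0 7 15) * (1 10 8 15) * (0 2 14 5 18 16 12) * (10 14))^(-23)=((0 7 1 14 5 18 16 12)(2 10 8 15))^(-23)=(0 7 1 14 5 18 16 12)(2 10 8 15)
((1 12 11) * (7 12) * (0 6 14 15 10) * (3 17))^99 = (0 10 15 14 6)(1 11 12 7)(3 17)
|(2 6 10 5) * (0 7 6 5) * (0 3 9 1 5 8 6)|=|(0 7)(1 5 2 8 6 10 3 9)|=8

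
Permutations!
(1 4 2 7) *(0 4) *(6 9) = [4, 0, 7, 3, 2, 5, 9, 1, 8, 6] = (0 4 2 7 1)(6 9)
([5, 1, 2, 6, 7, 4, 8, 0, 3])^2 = [4, 1, 2, 8, 0, 7, 3, 5, 6]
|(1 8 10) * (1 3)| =|(1 8 10 3)| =4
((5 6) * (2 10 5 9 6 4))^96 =(10)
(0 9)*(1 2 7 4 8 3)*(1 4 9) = (0 1 2 7 9)(3 4 8) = [1, 2, 7, 4, 8, 5, 6, 9, 3, 0]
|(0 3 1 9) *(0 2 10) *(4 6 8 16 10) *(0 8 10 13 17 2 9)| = 24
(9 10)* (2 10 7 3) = (2 10 9 7 3) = [0, 1, 10, 2, 4, 5, 6, 3, 8, 7, 9]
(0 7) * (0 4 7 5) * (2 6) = (0 5)(2 6)(4 7) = [5, 1, 6, 3, 7, 0, 2, 4]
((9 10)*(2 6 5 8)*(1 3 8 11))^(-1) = (1 11 5 6 2 8 3)(9 10)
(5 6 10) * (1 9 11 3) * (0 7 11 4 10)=[7, 9, 2, 1, 10, 6, 0, 11, 8, 4, 5, 3]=(0 7 11 3 1 9 4 10 5 6)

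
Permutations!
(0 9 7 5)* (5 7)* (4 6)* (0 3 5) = [9, 1, 2, 5, 6, 3, 4, 7, 8, 0] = (0 9)(3 5)(4 6)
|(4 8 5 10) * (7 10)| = |(4 8 5 7 10)| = 5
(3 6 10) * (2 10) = [0, 1, 10, 6, 4, 5, 2, 7, 8, 9, 3] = (2 10 3 6)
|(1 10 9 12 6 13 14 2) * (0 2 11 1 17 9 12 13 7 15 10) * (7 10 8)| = 24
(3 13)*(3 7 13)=(7 13)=[0, 1, 2, 3, 4, 5, 6, 13, 8, 9, 10, 11, 12, 7]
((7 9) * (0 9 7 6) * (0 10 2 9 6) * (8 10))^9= (0 10)(2 6)(8 9)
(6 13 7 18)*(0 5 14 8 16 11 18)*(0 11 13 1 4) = (0 5 14 8 16 13 7 11 18 6 1 4) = [5, 4, 2, 3, 0, 14, 1, 11, 16, 9, 10, 18, 12, 7, 8, 15, 13, 17, 6]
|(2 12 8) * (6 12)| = 4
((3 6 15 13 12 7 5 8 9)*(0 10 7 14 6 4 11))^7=(0 4 9 5 10 11 3 8 7)(6 13 14 15 12)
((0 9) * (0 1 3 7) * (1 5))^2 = (0 5 3)(1 7 9)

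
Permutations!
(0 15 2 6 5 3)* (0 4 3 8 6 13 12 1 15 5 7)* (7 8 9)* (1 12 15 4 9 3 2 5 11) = (0 11 1 4 2 13 15 5 3 9 7)(6 8) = [11, 4, 13, 9, 2, 3, 8, 0, 6, 7, 10, 1, 12, 15, 14, 5]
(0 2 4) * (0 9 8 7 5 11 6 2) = (2 4 9 8 7 5 11 6) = [0, 1, 4, 3, 9, 11, 2, 5, 7, 8, 10, 6]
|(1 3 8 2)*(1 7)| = |(1 3 8 2 7)| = 5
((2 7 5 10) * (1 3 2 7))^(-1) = ((1 3 2)(5 10 7))^(-1) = (1 2 3)(5 7 10)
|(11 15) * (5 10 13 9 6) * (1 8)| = |(1 8)(5 10 13 9 6)(11 15)| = 10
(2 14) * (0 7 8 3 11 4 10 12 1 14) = [7, 14, 0, 11, 10, 5, 6, 8, 3, 9, 12, 4, 1, 13, 2] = (0 7 8 3 11 4 10 12 1 14 2)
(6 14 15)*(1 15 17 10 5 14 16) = (1 15 6 16)(5 14 17 10) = [0, 15, 2, 3, 4, 14, 16, 7, 8, 9, 5, 11, 12, 13, 17, 6, 1, 10]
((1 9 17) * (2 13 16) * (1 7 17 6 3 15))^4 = (17)(1 15 3 6 9)(2 13 16)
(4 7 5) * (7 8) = (4 8 7 5) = [0, 1, 2, 3, 8, 4, 6, 5, 7]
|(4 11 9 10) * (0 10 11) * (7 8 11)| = 12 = |(0 10 4)(7 8 11 9)|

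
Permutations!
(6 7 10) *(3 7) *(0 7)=(0 7 10 6 3)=[7, 1, 2, 0, 4, 5, 3, 10, 8, 9, 6]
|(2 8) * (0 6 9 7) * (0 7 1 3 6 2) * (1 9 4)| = |(9)(0 2 8)(1 3 6 4)| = 12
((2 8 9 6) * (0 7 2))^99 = (0 8)(2 6)(7 9)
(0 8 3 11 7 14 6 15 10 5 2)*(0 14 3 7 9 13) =[8, 1, 14, 11, 4, 2, 15, 3, 7, 13, 5, 9, 12, 0, 6, 10] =(0 8 7 3 11 9 13)(2 14 6 15 10 5)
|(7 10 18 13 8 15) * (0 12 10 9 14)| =|(0 12 10 18 13 8 15 7 9 14)| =10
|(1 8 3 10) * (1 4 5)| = 6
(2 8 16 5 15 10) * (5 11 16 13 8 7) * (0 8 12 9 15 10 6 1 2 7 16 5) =(0 8 13 12 9 15 6 1 2 16 11 5 10 7) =[8, 2, 16, 3, 4, 10, 1, 0, 13, 15, 7, 5, 9, 12, 14, 6, 11]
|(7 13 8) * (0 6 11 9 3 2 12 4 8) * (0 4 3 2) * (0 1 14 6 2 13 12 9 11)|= 12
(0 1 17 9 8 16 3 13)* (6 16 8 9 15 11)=(0 1 17 15 11 6 16 3 13)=[1, 17, 2, 13, 4, 5, 16, 7, 8, 9, 10, 6, 12, 0, 14, 11, 3, 15]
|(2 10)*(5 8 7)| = |(2 10)(5 8 7)| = 6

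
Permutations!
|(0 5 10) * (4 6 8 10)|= |(0 5 4 6 8 10)|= 6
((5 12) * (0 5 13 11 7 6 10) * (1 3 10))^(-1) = (0 10 3 1 6 7 11 13 12 5)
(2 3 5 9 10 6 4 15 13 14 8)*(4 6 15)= [0, 1, 3, 5, 4, 9, 6, 7, 2, 10, 15, 11, 12, 14, 8, 13]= (2 3 5 9 10 15 13 14 8)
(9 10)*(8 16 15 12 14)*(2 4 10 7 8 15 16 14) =(16)(2 4 10 9 7 8 14 15 12) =[0, 1, 4, 3, 10, 5, 6, 8, 14, 7, 9, 11, 2, 13, 15, 12, 16]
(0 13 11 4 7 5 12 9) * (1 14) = (0 13 11 4 7 5 12 9)(1 14) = [13, 14, 2, 3, 7, 12, 6, 5, 8, 0, 10, 4, 9, 11, 1]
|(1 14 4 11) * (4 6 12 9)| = 7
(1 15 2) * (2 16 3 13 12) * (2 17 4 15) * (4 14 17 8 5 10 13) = (1 2)(3 4 15 16)(5 10 13 12 8)(14 17) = [0, 2, 1, 4, 15, 10, 6, 7, 5, 9, 13, 11, 8, 12, 17, 16, 3, 14]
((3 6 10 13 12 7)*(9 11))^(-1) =((3 6 10 13 12 7)(9 11))^(-1) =(3 7 12 13 10 6)(9 11)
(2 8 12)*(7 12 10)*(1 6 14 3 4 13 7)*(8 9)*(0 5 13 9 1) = (0 5 13 7 12 2 1 6 14 3 4 9 8 10) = [5, 6, 1, 4, 9, 13, 14, 12, 10, 8, 0, 11, 2, 7, 3]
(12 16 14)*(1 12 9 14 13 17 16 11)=(1 12 11)(9 14)(13 17 16)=[0, 12, 2, 3, 4, 5, 6, 7, 8, 14, 10, 1, 11, 17, 9, 15, 13, 16]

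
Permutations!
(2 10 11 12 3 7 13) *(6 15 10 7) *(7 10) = (2 10 11 12 3 6 15 7 13) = [0, 1, 10, 6, 4, 5, 15, 13, 8, 9, 11, 12, 3, 2, 14, 7]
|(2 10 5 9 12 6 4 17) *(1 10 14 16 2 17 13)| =|(17)(1 10 5 9 12 6 4 13)(2 14 16)| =24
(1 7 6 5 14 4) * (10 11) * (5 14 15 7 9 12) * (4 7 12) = (1 9 4)(5 15 12)(6 14 7)(10 11) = [0, 9, 2, 3, 1, 15, 14, 6, 8, 4, 11, 10, 5, 13, 7, 12]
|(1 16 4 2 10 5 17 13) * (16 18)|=|(1 18 16 4 2 10 5 17 13)|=9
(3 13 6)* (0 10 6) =(0 10 6 3 13) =[10, 1, 2, 13, 4, 5, 3, 7, 8, 9, 6, 11, 12, 0]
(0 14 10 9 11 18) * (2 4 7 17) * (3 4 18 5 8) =(0 14 10 9 11 5 8 3 4 7 17 2 18) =[14, 1, 18, 4, 7, 8, 6, 17, 3, 11, 9, 5, 12, 13, 10, 15, 16, 2, 0]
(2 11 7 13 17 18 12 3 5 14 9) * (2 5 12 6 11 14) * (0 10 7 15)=[10, 1, 14, 12, 4, 2, 11, 13, 8, 5, 7, 15, 3, 17, 9, 0, 16, 18, 6]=(0 10 7 13 17 18 6 11 15)(2 14 9 5)(3 12)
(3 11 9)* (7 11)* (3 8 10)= [0, 1, 2, 7, 4, 5, 6, 11, 10, 8, 3, 9]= (3 7 11 9 8 10)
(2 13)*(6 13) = [0, 1, 6, 3, 4, 5, 13, 7, 8, 9, 10, 11, 12, 2] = (2 6 13)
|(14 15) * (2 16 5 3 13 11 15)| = 8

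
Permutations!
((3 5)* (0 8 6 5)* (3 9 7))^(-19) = (0 6 9 3 8 5 7)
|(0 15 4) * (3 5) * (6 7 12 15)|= |(0 6 7 12 15 4)(3 5)|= 6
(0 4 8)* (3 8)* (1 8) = (0 4 3 1 8) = [4, 8, 2, 1, 3, 5, 6, 7, 0]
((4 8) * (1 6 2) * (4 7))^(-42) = (8)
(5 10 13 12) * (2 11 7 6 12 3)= [0, 1, 11, 2, 4, 10, 12, 6, 8, 9, 13, 7, 5, 3]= (2 11 7 6 12 5 10 13 3)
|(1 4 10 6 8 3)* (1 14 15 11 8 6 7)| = 20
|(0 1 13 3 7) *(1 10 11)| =7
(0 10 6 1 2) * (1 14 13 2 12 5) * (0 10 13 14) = (14)(0 13 2 10 6)(1 12 5) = [13, 12, 10, 3, 4, 1, 0, 7, 8, 9, 6, 11, 5, 2, 14]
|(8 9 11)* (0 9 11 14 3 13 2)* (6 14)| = |(0 9 6 14 3 13 2)(8 11)| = 14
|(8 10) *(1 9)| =|(1 9)(8 10)| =2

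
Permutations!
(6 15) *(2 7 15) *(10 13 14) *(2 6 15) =[0, 1, 7, 3, 4, 5, 6, 2, 8, 9, 13, 11, 12, 14, 10, 15] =(15)(2 7)(10 13 14)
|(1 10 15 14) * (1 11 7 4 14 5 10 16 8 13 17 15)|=8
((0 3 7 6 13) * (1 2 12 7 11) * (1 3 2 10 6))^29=(0 10 12 13 1 2 6 7)(3 11)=((0 2 12 7 1 10 6 13)(3 11))^29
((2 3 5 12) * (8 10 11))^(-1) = ((2 3 5 12)(8 10 11))^(-1) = (2 12 5 3)(8 11 10)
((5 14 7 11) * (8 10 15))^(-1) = ((5 14 7 11)(8 10 15))^(-1) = (5 11 7 14)(8 15 10)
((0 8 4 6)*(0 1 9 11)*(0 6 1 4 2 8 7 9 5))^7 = (0 5 1 4 6 11 9 7)(2 8)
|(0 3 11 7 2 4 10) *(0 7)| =12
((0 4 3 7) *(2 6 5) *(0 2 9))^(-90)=(0 5 2 3)(4 9 6 7)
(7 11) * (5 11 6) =[0, 1, 2, 3, 4, 11, 5, 6, 8, 9, 10, 7] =(5 11 7 6)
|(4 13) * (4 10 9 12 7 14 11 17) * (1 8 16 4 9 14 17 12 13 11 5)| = |(1 8 16 4 11 12 7 17 9 13 10 14 5)| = 13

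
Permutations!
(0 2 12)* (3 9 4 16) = (0 2 12)(3 9 4 16) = [2, 1, 12, 9, 16, 5, 6, 7, 8, 4, 10, 11, 0, 13, 14, 15, 3]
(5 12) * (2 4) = [0, 1, 4, 3, 2, 12, 6, 7, 8, 9, 10, 11, 5] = (2 4)(5 12)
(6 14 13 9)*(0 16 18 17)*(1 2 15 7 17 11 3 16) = (0 1 2 15 7 17)(3 16 18 11)(6 14 13 9) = [1, 2, 15, 16, 4, 5, 14, 17, 8, 6, 10, 3, 12, 9, 13, 7, 18, 0, 11]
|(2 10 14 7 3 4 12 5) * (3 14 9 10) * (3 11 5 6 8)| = 30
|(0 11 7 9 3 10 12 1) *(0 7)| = 6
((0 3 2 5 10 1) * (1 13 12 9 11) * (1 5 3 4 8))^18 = ((0 4 8 1)(2 3)(5 10 13 12 9 11))^18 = (13)(0 8)(1 4)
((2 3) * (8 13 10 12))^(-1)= (2 3)(8 12 10 13)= ((2 3)(8 13 10 12))^(-1)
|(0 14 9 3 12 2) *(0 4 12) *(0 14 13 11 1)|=12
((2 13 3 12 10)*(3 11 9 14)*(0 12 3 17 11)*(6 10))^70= ((0 12 6 10 2 13)(9 14 17 11))^70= (0 2 6)(9 17)(10 12 13)(11 14)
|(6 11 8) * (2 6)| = |(2 6 11 8)| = 4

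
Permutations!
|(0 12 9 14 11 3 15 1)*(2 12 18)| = |(0 18 2 12 9 14 11 3 15 1)| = 10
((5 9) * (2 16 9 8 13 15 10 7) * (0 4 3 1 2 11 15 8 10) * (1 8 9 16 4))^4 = (16)(0 3 5 15 4 9 11 2 13 7 1 8 10)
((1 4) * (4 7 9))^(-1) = (1 4 9 7)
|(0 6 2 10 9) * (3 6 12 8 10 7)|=20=|(0 12 8 10 9)(2 7 3 6)|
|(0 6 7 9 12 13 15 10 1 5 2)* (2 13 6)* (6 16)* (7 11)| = 30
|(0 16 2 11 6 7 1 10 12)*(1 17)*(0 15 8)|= |(0 16 2 11 6 7 17 1 10 12 15 8)|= 12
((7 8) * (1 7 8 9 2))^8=((1 7 9 2))^8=(9)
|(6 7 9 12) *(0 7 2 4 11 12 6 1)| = |(0 7 9 6 2 4 11 12 1)| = 9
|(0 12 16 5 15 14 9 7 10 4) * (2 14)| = 11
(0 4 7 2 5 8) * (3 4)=(0 3 4 7 2 5 8)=[3, 1, 5, 4, 7, 8, 6, 2, 0]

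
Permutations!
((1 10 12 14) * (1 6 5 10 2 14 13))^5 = ((1 2 14 6 5 10 12 13))^5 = (1 10 14 13 5 2 12 6)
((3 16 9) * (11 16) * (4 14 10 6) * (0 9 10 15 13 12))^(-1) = (0 12 13 15 14 4 6 10 16 11 3 9)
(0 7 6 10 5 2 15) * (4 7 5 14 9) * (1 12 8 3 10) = (0 5 2 15)(1 12 8 3 10 14 9 4 7 6) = [5, 12, 15, 10, 7, 2, 1, 6, 3, 4, 14, 11, 8, 13, 9, 0]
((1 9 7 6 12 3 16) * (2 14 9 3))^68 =(1 16 3)(2 9 6)(7 12 14)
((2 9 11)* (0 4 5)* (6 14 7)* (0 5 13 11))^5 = (0 9 2 11 13 4)(6 7 14)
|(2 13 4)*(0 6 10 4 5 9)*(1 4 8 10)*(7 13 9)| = |(0 6 1 4 2 9)(5 7 13)(8 10)| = 6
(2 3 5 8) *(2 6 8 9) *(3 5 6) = [0, 1, 5, 6, 4, 9, 8, 7, 3, 2] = (2 5 9)(3 6 8)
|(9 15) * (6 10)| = 2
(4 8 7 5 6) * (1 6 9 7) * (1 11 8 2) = [0, 6, 1, 3, 2, 9, 4, 5, 11, 7, 10, 8] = (1 6 4 2)(5 9 7)(8 11)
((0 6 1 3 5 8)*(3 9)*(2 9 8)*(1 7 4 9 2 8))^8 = (9)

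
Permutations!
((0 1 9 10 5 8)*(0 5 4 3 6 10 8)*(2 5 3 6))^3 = ((0 1 9 8 3 2 5)(4 6 10))^3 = (10)(0 8 5 9 2 1 3)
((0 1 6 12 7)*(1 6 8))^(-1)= (0 7 12 6)(1 8)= ((0 6 12 7)(1 8))^(-1)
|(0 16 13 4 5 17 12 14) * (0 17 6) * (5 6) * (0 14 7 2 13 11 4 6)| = 28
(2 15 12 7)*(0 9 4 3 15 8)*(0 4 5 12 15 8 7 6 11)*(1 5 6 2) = (15)(0 9 6 11)(1 5 12 2 7)(3 8 4) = [9, 5, 7, 8, 3, 12, 11, 1, 4, 6, 10, 0, 2, 13, 14, 15]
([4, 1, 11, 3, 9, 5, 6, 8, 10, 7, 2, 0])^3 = (0 7 2 4 8 11 9 10)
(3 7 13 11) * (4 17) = (3 7 13 11)(4 17) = [0, 1, 2, 7, 17, 5, 6, 13, 8, 9, 10, 3, 12, 11, 14, 15, 16, 4]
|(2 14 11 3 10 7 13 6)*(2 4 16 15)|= 11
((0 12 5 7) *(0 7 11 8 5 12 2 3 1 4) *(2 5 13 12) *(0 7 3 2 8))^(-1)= (0 11 5)(1 3 7 4)(8 12 13)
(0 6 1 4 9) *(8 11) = (0 6 1 4 9)(8 11) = [6, 4, 2, 3, 9, 5, 1, 7, 11, 0, 10, 8]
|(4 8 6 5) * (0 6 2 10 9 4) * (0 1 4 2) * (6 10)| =9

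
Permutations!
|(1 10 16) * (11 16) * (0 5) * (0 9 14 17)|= 20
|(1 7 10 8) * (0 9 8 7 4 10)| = |(0 9 8 1 4 10 7)| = 7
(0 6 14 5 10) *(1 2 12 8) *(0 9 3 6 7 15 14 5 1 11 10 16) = (0 7 15 14 1 2 12 8 11 10 9 3 6 5 16) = [7, 2, 12, 6, 4, 16, 5, 15, 11, 3, 9, 10, 8, 13, 1, 14, 0]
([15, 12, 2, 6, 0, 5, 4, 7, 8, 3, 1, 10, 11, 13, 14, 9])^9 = [3, 12, 2, 0, 9, 5, 15, 7, 8, 4, 1, 10, 11, 13, 14, 6]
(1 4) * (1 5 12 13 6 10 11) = (1 4 5 12 13 6 10 11) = [0, 4, 2, 3, 5, 12, 10, 7, 8, 9, 11, 1, 13, 6]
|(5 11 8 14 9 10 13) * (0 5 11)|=|(0 5)(8 14 9 10 13 11)|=6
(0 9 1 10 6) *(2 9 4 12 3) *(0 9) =[4, 10, 0, 2, 12, 5, 9, 7, 8, 1, 6, 11, 3] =(0 4 12 3 2)(1 10 6 9)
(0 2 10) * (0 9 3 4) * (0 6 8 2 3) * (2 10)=(0 3 4 6 8 10 9)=[3, 1, 2, 4, 6, 5, 8, 7, 10, 0, 9]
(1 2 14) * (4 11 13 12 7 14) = [0, 2, 4, 3, 11, 5, 6, 14, 8, 9, 10, 13, 7, 12, 1] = (1 2 4 11 13 12 7 14)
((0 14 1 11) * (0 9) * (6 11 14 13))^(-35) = (1 14)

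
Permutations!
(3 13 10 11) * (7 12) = (3 13 10 11)(7 12) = [0, 1, 2, 13, 4, 5, 6, 12, 8, 9, 11, 3, 7, 10]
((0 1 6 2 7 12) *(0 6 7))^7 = (0 1 7 12 6 2) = ((0 1 7 12 6 2))^7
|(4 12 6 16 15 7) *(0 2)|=|(0 2)(4 12 6 16 15 7)|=6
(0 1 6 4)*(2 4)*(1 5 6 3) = (0 5 6 2 4)(1 3) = [5, 3, 4, 1, 0, 6, 2]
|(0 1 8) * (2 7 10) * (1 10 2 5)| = |(0 10 5 1 8)(2 7)| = 10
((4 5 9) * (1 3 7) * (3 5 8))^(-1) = (1 7 3 8 4 9 5)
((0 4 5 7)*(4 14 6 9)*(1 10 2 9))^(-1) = (0 7 5 4 9 2 10 1 6 14)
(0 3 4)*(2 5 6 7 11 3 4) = (0 4)(2 5 6 7 11 3) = [4, 1, 5, 2, 0, 6, 7, 11, 8, 9, 10, 3]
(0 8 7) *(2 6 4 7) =[8, 1, 6, 3, 7, 5, 4, 0, 2] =(0 8 2 6 4 7)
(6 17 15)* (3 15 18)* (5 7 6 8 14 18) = [0, 1, 2, 15, 4, 7, 17, 6, 14, 9, 10, 11, 12, 13, 18, 8, 16, 5, 3] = (3 15 8 14 18)(5 7 6 17)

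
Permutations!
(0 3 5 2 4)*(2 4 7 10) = (0 3 5 4)(2 7 10) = [3, 1, 7, 5, 0, 4, 6, 10, 8, 9, 2]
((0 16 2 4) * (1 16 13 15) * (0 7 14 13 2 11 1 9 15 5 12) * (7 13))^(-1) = (0 12 5 13 4 2)(1 11 16)(7 14)(9 15)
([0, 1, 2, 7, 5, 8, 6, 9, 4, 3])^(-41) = (3 7 9)(4 5 8)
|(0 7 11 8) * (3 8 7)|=6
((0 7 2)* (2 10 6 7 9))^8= (0 2 9)(6 10 7)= ((0 9 2)(6 7 10))^8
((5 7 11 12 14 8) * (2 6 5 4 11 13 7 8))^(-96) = ((2 6 5 8 4 11 12 14)(7 13))^(-96) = (14)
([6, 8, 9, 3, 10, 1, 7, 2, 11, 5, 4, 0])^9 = (11)(4 10)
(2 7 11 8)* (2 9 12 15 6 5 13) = (2 7 11 8 9 12 15 6 5 13) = [0, 1, 7, 3, 4, 13, 5, 11, 9, 12, 10, 8, 15, 2, 14, 6]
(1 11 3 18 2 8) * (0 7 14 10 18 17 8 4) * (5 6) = (0 7 14 10 18 2 4)(1 11 3 17 8)(5 6) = [7, 11, 4, 17, 0, 6, 5, 14, 1, 9, 18, 3, 12, 13, 10, 15, 16, 8, 2]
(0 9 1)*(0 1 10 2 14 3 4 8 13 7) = (0 9 10 2 14 3 4 8 13 7) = [9, 1, 14, 4, 8, 5, 6, 0, 13, 10, 2, 11, 12, 7, 3]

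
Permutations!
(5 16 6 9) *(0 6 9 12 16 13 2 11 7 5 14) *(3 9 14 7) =(0 6 12 16 14)(2 11 3 9 7 5 13) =[6, 1, 11, 9, 4, 13, 12, 5, 8, 7, 10, 3, 16, 2, 0, 15, 14]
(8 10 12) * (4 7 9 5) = (4 7 9 5)(8 10 12) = [0, 1, 2, 3, 7, 4, 6, 9, 10, 5, 12, 11, 8]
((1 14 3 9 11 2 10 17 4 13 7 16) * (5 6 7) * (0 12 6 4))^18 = (0 1 2 6 3 17 16 11 12 14 10 7 9)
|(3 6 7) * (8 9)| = |(3 6 7)(8 9)| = 6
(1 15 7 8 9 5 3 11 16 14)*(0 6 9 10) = [6, 15, 2, 11, 4, 3, 9, 8, 10, 5, 0, 16, 12, 13, 1, 7, 14] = (0 6 9 5 3 11 16 14 1 15 7 8 10)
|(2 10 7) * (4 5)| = |(2 10 7)(4 5)| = 6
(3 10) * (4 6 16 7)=(3 10)(4 6 16 7)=[0, 1, 2, 10, 6, 5, 16, 4, 8, 9, 3, 11, 12, 13, 14, 15, 7]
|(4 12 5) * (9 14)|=|(4 12 5)(9 14)|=6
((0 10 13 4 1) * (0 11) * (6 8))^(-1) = (0 11 1 4 13 10)(6 8)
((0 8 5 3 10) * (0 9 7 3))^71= ((0 8 5)(3 10 9 7))^71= (0 5 8)(3 7 9 10)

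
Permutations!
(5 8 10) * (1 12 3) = (1 12 3)(5 8 10) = [0, 12, 2, 1, 4, 8, 6, 7, 10, 9, 5, 11, 3]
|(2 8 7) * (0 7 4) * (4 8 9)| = |(0 7 2 9 4)| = 5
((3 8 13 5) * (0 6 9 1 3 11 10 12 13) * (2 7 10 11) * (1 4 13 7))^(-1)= ((0 6 9 4 13 5 2 1 3 8)(7 10 12))^(-1)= (0 8 3 1 2 5 13 4 9 6)(7 12 10)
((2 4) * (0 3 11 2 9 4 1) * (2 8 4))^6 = (0 2 4 11)(1 9 8 3)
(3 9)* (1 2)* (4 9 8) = [0, 2, 1, 8, 9, 5, 6, 7, 4, 3] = (1 2)(3 8 4 9)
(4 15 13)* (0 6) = [6, 1, 2, 3, 15, 5, 0, 7, 8, 9, 10, 11, 12, 4, 14, 13] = (0 6)(4 15 13)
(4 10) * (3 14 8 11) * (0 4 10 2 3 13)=(0 4 2 3 14 8 11 13)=[4, 1, 3, 14, 2, 5, 6, 7, 11, 9, 10, 13, 12, 0, 8]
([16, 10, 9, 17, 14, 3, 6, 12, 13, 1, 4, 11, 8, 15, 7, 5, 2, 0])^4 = (0 1 7 15)(2 4 8 3)(5 16 10 12)(9 14 13 17)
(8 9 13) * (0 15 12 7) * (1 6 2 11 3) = (0 15 12 7)(1 6 2 11 3)(8 9 13) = [15, 6, 11, 1, 4, 5, 2, 0, 9, 13, 10, 3, 7, 8, 14, 12]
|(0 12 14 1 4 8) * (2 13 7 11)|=12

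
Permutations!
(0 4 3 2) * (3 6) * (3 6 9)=[4, 1, 0, 2, 9, 5, 6, 7, 8, 3]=(0 4 9 3 2)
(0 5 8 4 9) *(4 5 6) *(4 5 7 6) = (0 4 9)(5 8 7 6) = [4, 1, 2, 3, 9, 8, 5, 6, 7, 0]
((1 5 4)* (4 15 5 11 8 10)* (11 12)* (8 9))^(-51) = (1 10 9 12 4 8 11)(5 15)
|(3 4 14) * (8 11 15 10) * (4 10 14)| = 6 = |(3 10 8 11 15 14)|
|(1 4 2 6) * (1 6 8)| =4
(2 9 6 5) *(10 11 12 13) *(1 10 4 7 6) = (1 10 11 12 13 4 7 6 5 2 9) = [0, 10, 9, 3, 7, 2, 5, 6, 8, 1, 11, 12, 13, 4]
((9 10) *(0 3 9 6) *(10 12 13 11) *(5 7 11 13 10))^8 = ((13)(0 3 9 12 10 6)(5 7 11))^8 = (13)(0 9 10)(3 12 6)(5 11 7)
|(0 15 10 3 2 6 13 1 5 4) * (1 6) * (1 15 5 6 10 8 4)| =|(0 5 1 6 13 10 3 2 15 8 4)| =11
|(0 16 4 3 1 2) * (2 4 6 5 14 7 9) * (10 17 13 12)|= |(0 16 6 5 14 7 9 2)(1 4 3)(10 17 13 12)|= 24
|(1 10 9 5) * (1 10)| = 3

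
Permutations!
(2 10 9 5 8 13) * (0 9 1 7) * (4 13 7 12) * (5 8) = (0 9 8 7)(1 12 4 13 2 10) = [9, 12, 10, 3, 13, 5, 6, 0, 7, 8, 1, 11, 4, 2]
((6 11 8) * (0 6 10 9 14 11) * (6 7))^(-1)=((0 7 6)(8 10 9 14 11))^(-1)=(0 6 7)(8 11 14 9 10)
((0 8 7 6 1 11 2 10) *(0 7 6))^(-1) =(0 7 10 2 11 1 6 8)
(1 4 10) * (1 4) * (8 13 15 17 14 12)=[0, 1, 2, 3, 10, 5, 6, 7, 13, 9, 4, 11, 8, 15, 12, 17, 16, 14]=(4 10)(8 13 15 17 14 12)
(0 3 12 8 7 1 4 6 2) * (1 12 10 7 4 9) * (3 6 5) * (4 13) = (0 6 2)(1 9)(3 10 7 12 8 13 4 5) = [6, 9, 0, 10, 5, 3, 2, 12, 13, 1, 7, 11, 8, 4]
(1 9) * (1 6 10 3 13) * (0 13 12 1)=(0 13)(1 9 6 10 3 12)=[13, 9, 2, 12, 4, 5, 10, 7, 8, 6, 3, 11, 1, 0]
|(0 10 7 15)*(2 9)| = |(0 10 7 15)(2 9)| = 4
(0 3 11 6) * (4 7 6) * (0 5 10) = (0 3 11 4 7 6 5 10) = [3, 1, 2, 11, 7, 10, 5, 6, 8, 9, 0, 4]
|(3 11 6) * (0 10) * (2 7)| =6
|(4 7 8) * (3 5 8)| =|(3 5 8 4 7)| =5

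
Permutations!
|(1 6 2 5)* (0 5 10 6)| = |(0 5 1)(2 10 6)| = 3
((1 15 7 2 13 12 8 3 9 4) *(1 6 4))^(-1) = (1 9 3 8 12 13 2 7 15)(4 6)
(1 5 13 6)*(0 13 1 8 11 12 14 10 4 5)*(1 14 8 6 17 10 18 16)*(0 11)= (0 13 17 10 4 5 14 18 16 1 11 12 8)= [13, 11, 2, 3, 5, 14, 6, 7, 0, 9, 4, 12, 8, 17, 18, 15, 1, 10, 16]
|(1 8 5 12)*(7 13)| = 4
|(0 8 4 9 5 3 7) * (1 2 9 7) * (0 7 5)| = 8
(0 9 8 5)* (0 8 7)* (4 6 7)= (0 9 4 6 7)(5 8)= [9, 1, 2, 3, 6, 8, 7, 0, 5, 4]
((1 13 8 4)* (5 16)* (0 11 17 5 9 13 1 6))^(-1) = (0 6 4 8 13 9 16 5 17 11)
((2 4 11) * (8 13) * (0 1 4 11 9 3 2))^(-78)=(13)(0 11 2 3 9 4 1)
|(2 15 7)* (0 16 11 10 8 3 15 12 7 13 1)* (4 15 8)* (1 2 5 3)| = 14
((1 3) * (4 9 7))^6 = ((1 3)(4 9 7))^6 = (9)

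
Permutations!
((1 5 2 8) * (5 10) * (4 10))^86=(1 10 2)(4 5 8)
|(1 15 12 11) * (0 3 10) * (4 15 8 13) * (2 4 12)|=15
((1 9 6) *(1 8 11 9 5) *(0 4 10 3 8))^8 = (11) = ((0 4 10 3 8 11 9 6)(1 5))^8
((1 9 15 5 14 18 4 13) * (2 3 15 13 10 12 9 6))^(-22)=((1 6 2 3 15 5 14 18 4 10 12 9 13))^(-22)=(1 15 4 13 3 18 9 2 14 12 6 5 10)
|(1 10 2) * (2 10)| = |(10)(1 2)| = 2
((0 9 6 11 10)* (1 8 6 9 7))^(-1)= (0 10 11 6 8 1 7)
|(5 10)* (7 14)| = |(5 10)(7 14)| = 2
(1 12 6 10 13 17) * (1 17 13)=[0, 12, 2, 3, 4, 5, 10, 7, 8, 9, 1, 11, 6, 13, 14, 15, 16, 17]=(17)(1 12 6 10)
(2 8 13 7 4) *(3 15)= (2 8 13 7 4)(3 15)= [0, 1, 8, 15, 2, 5, 6, 4, 13, 9, 10, 11, 12, 7, 14, 3]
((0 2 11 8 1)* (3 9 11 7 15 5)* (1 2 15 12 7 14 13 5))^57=((0 15 1)(2 14 13 5 3 9 11 8)(7 12))^57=(15)(2 14 13 5 3 9 11 8)(7 12)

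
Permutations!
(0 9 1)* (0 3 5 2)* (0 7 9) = (1 3 5 2 7 9) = [0, 3, 7, 5, 4, 2, 6, 9, 8, 1]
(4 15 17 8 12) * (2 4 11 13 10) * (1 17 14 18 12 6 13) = (1 17 8 6 13 10 2 4 15 14 18 12 11) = [0, 17, 4, 3, 15, 5, 13, 7, 6, 9, 2, 1, 11, 10, 18, 14, 16, 8, 12]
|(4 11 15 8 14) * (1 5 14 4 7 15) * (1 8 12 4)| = |(1 5 14 7 15 12 4 11 8)| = 9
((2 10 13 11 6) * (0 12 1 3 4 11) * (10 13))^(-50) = (0 4 13 3 2 1 6 12 11)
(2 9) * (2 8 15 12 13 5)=(2 9 8 15 12 13 5)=[0, 1, 9, 3, 4, 2, 6, 7, 15, 8, 10, 11, 13, 5, 14, 12]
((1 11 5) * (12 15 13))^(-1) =(1 5 11)(12 13 15)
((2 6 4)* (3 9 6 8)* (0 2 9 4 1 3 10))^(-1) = (0 10 8 2)(1 6 9 4 3)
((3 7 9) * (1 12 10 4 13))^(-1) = ((1 12 10 4 13)(3 7 9))^(-1) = (1 13 4 10 12)(3 9 7)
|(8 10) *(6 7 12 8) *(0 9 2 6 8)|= 6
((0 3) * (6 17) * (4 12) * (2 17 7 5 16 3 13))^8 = (0 3 16 5 7 6 17 2 13)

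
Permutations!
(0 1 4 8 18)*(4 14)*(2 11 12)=(0 1 14 4 8 18)(2 11 12)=[1, 14, 11, 3, 8, 5, 6, 7, 18, 9, 10, 12, 2, 13, 4, 15, 16, 17, 0]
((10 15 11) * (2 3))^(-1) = (2 3)(10 11 15)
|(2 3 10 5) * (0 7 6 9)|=4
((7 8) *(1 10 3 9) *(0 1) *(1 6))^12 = (10)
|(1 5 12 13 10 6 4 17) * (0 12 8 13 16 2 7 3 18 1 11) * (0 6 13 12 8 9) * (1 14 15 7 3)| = |(0 8 12 16 2 3 18 14 15 7 1 5 9)(4 17 11 6)(10 13)| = 52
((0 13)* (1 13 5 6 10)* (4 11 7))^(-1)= (0 13 1 10 6 5)(4 7 11)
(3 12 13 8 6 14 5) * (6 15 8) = [0, 1, 2, 12, 4, 3, 14, 7, 15, 9, 10, 11, 13, 6, 5, 8] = (3 12 13 6 14 5)(8 15)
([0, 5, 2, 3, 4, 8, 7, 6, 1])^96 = (8)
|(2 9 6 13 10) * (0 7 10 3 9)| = |(0 7 10 2)(3 9 6 13)| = 4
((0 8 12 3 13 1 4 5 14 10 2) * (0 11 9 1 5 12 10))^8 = ((0 8 10 2 11 9 1 4 12 3 13 5 14))^8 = (0 12 2 5 1 8 3 11 14 4 10 13 9)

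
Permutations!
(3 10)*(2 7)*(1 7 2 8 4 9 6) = [0, 7, 2, 10, 9, 5, 1, 8, 4, 6, 3] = (1 7 8 4 9 6)(3 10)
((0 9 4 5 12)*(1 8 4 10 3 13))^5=((0 9 10 3 13 1 8 4 5 12))^5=(0 1)(3 5)(4 10)(8 9)(12 13)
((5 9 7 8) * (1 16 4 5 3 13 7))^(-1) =(1 9 5 4 16)(3 8 7 13) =((1 16 4 5 9)(3 13 7 8))^(-1)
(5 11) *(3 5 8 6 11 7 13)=[0, 1, 2, 5, 4, 7, 11, 13, 6, 9, 10, 8, 12, 3]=(3 5 7 13)(6 11 8)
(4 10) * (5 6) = (4 10)(5 6) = [0, 1, 2, 3, 10, 6, 5, 7, 8, 9, 4]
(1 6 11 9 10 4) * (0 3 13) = (0 3 13)(1 6 11 9 10 4) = [3, 6, 2, 13, 1, 5, 11, 7, 8, 10, 4, 9, 12, 0]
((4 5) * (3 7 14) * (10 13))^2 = (3 14 7)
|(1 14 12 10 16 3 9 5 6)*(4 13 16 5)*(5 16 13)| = |(1 14 12 10 16 3 9 4 5 6)| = 10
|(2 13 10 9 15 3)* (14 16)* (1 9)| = 14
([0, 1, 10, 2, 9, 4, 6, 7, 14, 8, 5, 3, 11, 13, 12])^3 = (2 4 14 3 5 8 11 10 9 12)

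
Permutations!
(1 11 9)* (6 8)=[0, 11, 2, 3, 4, 5, 8, 7, 6, 1, 10, 9]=(1 11 9)(6 8)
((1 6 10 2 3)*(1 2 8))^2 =((1 6 10 8)(2 3))^2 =(1 10)(6 8)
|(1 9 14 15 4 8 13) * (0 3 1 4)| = |(0 3 1 9 14 15)(4 8 13)| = 6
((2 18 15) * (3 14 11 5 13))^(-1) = ((2 18 15)(3 14 11 5 13))^(-1) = (2 15 18)(3 13 5 11 14)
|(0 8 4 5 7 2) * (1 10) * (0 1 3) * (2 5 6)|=8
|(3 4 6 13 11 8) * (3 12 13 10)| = 4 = |(3 4 6 10)(8 12 13 11)|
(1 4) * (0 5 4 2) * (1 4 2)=(0 5 2)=[5, 1, 0, 3, 4, 2]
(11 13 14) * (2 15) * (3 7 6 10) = (2 15)(3 7 6 10)(11 13 14) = [0, 1, 15, 7, 4, 5, 10, 6, 8, 9, 3, 13, 12, 14, 11, 2]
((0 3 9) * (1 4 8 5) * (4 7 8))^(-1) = (0 9 3)(1 5 8 7) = ((0 3 9)(1 7 8 5))^(-1)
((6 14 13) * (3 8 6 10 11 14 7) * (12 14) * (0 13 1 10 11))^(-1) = ((0 13 11 12 14 1 10)(3 8 6 7))^(-1) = (0 10 1 14 12 11 13)(3 7 6 8)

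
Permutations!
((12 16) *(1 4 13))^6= (16)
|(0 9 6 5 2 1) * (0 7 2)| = |(0 9 6 5)(1 7 2)| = 12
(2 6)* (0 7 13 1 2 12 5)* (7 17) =(0 17 7 13 1 2 6 12 5) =[17, 2, 6, 3, 4, 0, 12, 13, 8, 9, 10, 11, 5, 1, 14, 15, 16, 7]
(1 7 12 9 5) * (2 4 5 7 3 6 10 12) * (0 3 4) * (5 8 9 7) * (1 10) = (0 3 6 1 4 8 9 5 10 12 7 2) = [3, 4, 0, 6, 8, 10, 1, 2, 9, 5, 12, 11, 7]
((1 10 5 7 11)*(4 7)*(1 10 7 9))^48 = (1 9 4 5 10 11 7)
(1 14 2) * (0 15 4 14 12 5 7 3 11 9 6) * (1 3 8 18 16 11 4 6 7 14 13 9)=(0 15 6)(1 12 5 14 2 3 4 13 9 7 8 18 16 11)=[15, 12, 3, 4, 13, 14, 0, 8, 18, 7, 10, 1, 5, 9, 2, 6, 11, 17, 16]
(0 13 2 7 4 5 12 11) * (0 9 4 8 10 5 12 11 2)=(0 13)(2 7 8 10 5 11 9 4 12)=[13, 1, 7, 3, 12, 11, 6, 8, 10, 4, 5, 9, 2, 0]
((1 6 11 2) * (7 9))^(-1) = (1 2 11 6)(7 9)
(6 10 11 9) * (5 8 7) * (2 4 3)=(2 4 3)(5 8 7)(6 10 11 9)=[0, 1, 4, 2, 3, 8, 10, 5, 7, 6, 11, 9]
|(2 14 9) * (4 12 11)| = |(2 14 9)(4 12 11)| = 3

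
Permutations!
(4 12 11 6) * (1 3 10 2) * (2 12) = [0, 3, 1, 10, 2, 5, 4, 7, 8, 9, 12, 6, 11] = (1 3 10 12 11 6 4 2)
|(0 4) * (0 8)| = 3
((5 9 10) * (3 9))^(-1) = (3 5 10 9)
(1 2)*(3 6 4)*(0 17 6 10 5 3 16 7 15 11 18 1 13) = (0 17 6 4 16 7 15 11 18 1 2 13)(3 10 5) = [17, 2, 13, 10, 16, 3, 4, 15, 8, 9, 5, 18, 12, 0, 14, 11, 7, 6, 1]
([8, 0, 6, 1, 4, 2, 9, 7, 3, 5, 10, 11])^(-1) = (11)(0 1 3 8)(2 5 9 6)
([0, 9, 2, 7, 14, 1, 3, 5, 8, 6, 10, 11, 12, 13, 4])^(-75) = [0, 3, 2, 1, 14, 6, 5, 9, 8, 7, 10, 11, 12, 13, 4]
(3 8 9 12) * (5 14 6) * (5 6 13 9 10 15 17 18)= [0, 1, 2, 8, 4, 14, 6, 7, 10, 12, 15, 11, 3, 9, 13, 17, 16, 18, 5]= (3 8 10 15 17 18 5 14 13 9 12)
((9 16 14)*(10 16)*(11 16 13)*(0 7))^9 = (0 7)(9 11)(10 16)(13 14) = ((0 7)(9 10 13 11 16 14))^9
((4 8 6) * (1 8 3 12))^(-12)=((1 8 6 4 3 12))^(-12)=(12)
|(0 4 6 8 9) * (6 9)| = 6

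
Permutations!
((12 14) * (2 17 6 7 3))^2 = ((2 17 6 7 3)(12 14))^2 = (2 6 3 17 7)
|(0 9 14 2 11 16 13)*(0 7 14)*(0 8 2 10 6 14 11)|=|(0 9 8 2)(6 14 10)(7 11 16 13)|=12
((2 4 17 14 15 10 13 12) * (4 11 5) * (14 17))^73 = ((17)(2 11 5 4 14 15 10 13 12))^73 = (17)(2 11 5 4 14 15 10 13 12)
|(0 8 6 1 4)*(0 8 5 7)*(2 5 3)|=|(0 3 2 5 7)(1 4 8 6)|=20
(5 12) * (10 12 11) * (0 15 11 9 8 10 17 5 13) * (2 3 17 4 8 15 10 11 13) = (0 10 12 2 3 17 5 9 15 13)(4 8 11) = [10, 1, 3, 17, 8, 9, 6, 7, 11, 15, 12, 4, 2, 0, 14, 13, 16, 5]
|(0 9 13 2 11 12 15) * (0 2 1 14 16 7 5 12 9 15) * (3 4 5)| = |(0 15 2 11 9 13 1 14 16 7 3 4 5 12)| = 14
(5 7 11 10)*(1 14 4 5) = (1 14 4 5 7 11 10) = [0, 14, 2, 3, 5, 7, 6, 11, 8, 9, 1, 10, 12, 13, 4]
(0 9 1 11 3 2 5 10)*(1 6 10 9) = (0 1 11 3 2 5 9 6 10) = [1, 11, 5, 2, 4, 9, 10, 7, 8, 6, 0, 3]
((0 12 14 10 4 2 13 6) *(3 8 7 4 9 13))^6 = (0 6 13 9 10 14 12)(2 3 8 7 4)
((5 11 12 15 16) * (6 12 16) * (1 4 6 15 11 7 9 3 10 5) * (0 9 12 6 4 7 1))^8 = ((0 9 3 10 5 1 7 12 11 16))^8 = (0 11 7 5 3)(1 10 9 16 12)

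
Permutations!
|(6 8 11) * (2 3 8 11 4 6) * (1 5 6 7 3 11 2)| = 20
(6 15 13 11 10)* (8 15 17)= (6 17 8 15 13 11 10)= [0, 1, 2, 3, 4, 5, 17, 7, 15, 9, 6, 10, 12, 11, 14, 13, 16, 8]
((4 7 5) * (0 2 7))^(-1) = (0 4 5 7 2)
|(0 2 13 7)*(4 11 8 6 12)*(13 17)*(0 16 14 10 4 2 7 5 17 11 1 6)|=|(0 7 16 14 10 4 1 6 12 2 11 8)(5 17 13)|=12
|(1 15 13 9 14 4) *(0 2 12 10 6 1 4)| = |(0 2 12 10 6 1 15 13 9 14)| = 10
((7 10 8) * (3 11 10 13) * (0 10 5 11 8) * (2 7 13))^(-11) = (0 10)(2 7)(3 8 13)(5 11)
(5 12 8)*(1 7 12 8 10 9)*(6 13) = (1 7 12 10 9)(5 8)(6 13) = [0, 7, 2, 3, 4, 8, 13, 12, 5, 1, 9, 11, 10, 6]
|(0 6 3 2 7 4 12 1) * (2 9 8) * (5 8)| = 11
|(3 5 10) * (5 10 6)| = 2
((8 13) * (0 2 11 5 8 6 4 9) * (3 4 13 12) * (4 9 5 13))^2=((0 2 11 13 6 4 5 8 12 3 9))^2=(0 11 6 5 12 9 2 13 4 8 3)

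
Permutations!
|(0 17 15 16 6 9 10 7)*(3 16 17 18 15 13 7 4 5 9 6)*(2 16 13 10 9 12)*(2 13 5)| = |(0 18 15 17 10 4 2 16 3 5 12 13 7)| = 13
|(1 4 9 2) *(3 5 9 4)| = 5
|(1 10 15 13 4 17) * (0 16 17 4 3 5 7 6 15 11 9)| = |(0 16 17 1 10 11 9)(3 5 7 6 15 13)| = 42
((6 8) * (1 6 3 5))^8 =(1 3 6 5 8)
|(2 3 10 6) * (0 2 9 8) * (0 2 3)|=7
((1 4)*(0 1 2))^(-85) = (0 2 4 1)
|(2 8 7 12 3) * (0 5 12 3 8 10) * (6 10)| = |(0 5 12 8 7 3 2 6 10)| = 9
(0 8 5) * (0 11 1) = [8, 0, 2, 3, 4, 11, 6, 7, 5, 9, 10, 1] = (0 8 5 11 1)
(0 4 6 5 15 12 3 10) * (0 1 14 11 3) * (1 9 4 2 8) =[2, 14, 8, 10, 6, 15, 5, 7, 1, 4, 9, 3, 0, 13, 11, 12] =(0 2 8 1 14 11 3 10 9 4 6 5 15 12)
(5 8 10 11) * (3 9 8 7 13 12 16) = (3 9 8 10 11 5 7 13 12 16) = [0, 1, 2, 9, 4, 7, 6, 13, 10, 8, 11, 5, 16, 12, 14, 15, 3]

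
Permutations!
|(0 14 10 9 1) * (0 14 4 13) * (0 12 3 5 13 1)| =|(0 4 1 14 10 9)(3 5 13 12)| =12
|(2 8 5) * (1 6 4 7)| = |(1 6 4 7)(2 8 5)| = 12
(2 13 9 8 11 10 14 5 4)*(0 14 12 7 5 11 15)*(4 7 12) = [14, 1, 13, 3, 2, 7, 6, 5, 15, 8, 4, 10, 12, 9, 11, 0] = (0 14 11 10 4 2 13 9 8 15)(5 7)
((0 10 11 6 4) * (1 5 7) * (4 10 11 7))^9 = ((0 11 6 10 7 1 5 4))^9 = (0 11 6 10 7 1 5 4)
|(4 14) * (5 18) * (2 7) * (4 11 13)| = 4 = |(2 7)(4 14 11 13)(5 18)|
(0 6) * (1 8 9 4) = [6, 8, 2, 3, 1, 5, 0, 7, 9, 4] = (0 6)(1 8 9 4)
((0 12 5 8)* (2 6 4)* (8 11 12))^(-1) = ((0 8)(2 6 4)(5 11 12))^(-1) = (0 8)(2 4 6)(5 12 11)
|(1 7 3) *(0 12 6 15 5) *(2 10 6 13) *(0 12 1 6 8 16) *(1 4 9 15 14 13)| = |(0 4 9 15 5 12 1 7 3 6 14 13 2 10 8 16)| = 16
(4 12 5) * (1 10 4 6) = (1 10 4 12 5 6) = [0, 10, 2, 3, 12, 6, 1, 7, 8, 9, 4, 11, 5]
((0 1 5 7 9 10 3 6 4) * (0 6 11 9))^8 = ((0 1 5 7)(3 11 9 10)(4 6))^8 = (11)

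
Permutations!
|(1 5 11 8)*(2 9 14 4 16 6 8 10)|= |(1 5 11 10 2 9 14 4 16 6 8)|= 11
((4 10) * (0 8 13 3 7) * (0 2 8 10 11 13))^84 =((0 10 4 11 13 3 7 2 8))^84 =(0 11 7)(2 10 13)(3 8 4)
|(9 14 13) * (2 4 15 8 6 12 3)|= |(2 4 15 8 6 12 3)(9 14 13)|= 21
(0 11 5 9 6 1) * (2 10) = (0 11 5 9 6 1)(2 10) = [11, 0, 10, 3, 4, 9, 1, 7, 8, 6, 2, 5]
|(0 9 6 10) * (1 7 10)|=6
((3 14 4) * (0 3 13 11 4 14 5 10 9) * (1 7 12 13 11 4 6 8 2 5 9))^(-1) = (14)(0 9 3)(1 10 5 2 8 6 11 4 13 12 7)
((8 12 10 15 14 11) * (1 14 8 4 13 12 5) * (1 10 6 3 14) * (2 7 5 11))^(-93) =(2 3 12 4 8 10 7 14 6 13 11 15 5)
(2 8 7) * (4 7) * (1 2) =(1 2 8 4 7) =[0, 2, 8, 3, 7, 5, 6, 1, 4]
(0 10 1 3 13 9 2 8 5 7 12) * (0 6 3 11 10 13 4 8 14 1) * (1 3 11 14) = (0 13 9 2 1 14 3 4 8 5 7 12 6 11 10) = [13, 14, 1, 4, 8, 7, 11, 12, 5, 2, 0, 10, 6, 9, 3]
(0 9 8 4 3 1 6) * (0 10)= [9, 6, 2, 1, 3, 5, 10, 7, 4, 8, 0]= (0 9 8 4 3 1 6 10)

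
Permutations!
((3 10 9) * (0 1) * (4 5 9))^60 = (10) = ((0 1)(3 10 4 5 9))^60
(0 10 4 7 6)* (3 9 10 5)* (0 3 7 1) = (0 5 7 6 3 9 10 4 1) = [5, 0, 2, 9, 1, 7, 3, 6, 8, 10, 4]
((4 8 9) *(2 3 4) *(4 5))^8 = (2 5 8)(3 4 9)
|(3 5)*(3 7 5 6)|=2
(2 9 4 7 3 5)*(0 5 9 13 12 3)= [5, 1, 13, 9, 7, 2, 6, 0, 8, 4, 10, 11, 3, 12]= (0 5 2 13 12 3 9 4 7)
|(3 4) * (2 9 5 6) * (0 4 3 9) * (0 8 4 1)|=6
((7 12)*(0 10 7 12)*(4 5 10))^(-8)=(12)(0 5 7 4 10)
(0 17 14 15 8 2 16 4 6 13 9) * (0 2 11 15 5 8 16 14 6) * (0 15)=(0 17 6 13 9 2 14 5 8 11)(4 15 16)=[17, 1, 14, 3, 15, 8, 13, 7, 11, 2, 10, 0, 12, 9, 5, 16, 4, 6]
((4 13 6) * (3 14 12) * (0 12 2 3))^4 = (2 3 14)(4 13 6)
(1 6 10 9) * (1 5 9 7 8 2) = (1 6 10 7 8 2)(5 9) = [0, 6, 1, 3, 4, 9, 10, 8, 2, 5, 7]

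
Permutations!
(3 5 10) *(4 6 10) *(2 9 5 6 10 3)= (2 9 5 4 10)(3 6)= [0, 1, 9, 6, 10, 4, 3, 7, 8, 5, 2]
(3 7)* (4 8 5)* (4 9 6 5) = (3 7)(4 8)(5 9 6) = [0, 1, 2, 7, 8, 9, 5, 3, 4, 6]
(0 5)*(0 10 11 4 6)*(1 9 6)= (0 5 10 11 4 1 9 6)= [5, 9, 2, 3, 1, 10, 0, 7, 8, 6, 11, 4]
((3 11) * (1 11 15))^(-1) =((1 11 3 15))^(-1) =(1 15 3 11)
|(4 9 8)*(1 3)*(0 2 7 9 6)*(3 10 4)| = 10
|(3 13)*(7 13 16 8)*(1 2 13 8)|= 10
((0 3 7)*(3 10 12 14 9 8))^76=(0 9)(3 12)(7 14)(8 10)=((0 10 12 14 9 8 3 7))^76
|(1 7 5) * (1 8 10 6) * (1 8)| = 3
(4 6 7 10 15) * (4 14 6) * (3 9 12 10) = (3 9 12 10 15 14 6 7) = [0, 1, 2, 9, 4, 5, 7, 3, 8, 12, 15, 11, 10, 13, 6, 14]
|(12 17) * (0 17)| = |(0 17 12)| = 3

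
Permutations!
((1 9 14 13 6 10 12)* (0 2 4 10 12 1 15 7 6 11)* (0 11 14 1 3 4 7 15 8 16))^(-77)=(16)(1 9)(3 4 10)(13 14)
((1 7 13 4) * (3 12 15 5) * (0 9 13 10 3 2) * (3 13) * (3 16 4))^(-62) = ((0 9 16 4 1 7 10 13 3 12 15 5 2))^(-62) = (0 4 10 12 2 16 7 3 5 9 1 13 15)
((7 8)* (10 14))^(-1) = ((7 8)(10 14))^(-1) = (7 8)(10 14)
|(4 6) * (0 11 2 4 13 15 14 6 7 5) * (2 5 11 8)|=28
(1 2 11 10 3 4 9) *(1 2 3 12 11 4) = (1 3)(2 4 9)(10 12 11) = [0, 3, 4, 1, 9, 5, 6, 7, 8, 2, 12, 10, 11]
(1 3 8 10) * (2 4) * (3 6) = [0, 6, 4, 8, 2, 5, 3, 7, 10, 9, 1] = (1 6 3 8 10)(2 4)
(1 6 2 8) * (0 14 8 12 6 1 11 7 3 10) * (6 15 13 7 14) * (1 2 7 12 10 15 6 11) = (0 11 14 8 1 2 10)(3 15 13 12 6 7) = [11, 2, 10, 15, 4, 5, 7, 3, 1, 9, 0, 14, 6, 12, 8, 13]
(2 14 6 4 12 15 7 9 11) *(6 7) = (2 14 7 9 11)(4 12 15 6) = [0, 1, 14, 3, 12, 5, 4, 9, 8, 11, 10, 2, 15, 13, 7, 6]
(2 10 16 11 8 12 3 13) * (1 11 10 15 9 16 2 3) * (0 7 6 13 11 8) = (0 7 6 13 3 11)(1 8 12)(2 15 9 16 10) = [7, 8, 15, 11, 4, 5, 13, 6, 12, 16, 2, 0, 1, 3, 14, 9, 10]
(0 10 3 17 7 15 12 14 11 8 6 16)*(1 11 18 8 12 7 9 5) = (0 10 3 17 9 5 1 11 12 14 18 8 6 16)(7 15) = [10, 11, 2, 17, 4, 1, 16, 15, 6, 5, 3, 12, 14, 13, 18, 7, 0, 9, 8]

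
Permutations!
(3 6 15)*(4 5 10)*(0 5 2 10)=(0 5)(2 10 4)(3 6 15)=[5, 1, 10, 6, 2, 0, 15, 7, 8, 9, 4, 11, 12, 13, 14, 3]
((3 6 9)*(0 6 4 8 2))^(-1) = ((0 6 9 3 4 8 2))^(-1) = (0 2 8 4 3 9 6)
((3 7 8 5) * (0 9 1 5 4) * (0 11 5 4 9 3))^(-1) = ((0 3 7 8 9 1 4 11 5))^(-1) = (0 5 11 4 1 9 8 7 3)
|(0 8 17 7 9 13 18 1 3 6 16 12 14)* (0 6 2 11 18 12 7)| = 105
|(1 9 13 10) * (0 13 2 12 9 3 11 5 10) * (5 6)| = |(0 13)(1 3 11 6 5 10)(2 12 9)| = 6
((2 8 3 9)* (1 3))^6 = (1 3 9 2 8)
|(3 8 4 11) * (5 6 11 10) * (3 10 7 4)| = |(3 8)(4 7)(5 6 11 10)| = 4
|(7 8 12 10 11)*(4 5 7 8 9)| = 4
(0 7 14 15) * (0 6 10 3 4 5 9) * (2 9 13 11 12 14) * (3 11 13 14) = [7, 1, 9, 4, 5, 14, 10, 2, 8, 0, 11, 12, 3, 13, 15, 6] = (0 7 2 9)(3 4 5 14 15 6 10 11 12)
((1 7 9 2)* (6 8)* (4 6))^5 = ((1 7 9 2)(4 6 8))^5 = (1 7 9 2)(4 8 6)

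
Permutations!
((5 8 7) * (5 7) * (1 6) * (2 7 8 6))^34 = ((1 2 7 8 5 6))^34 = (1 5 7)(2 6 8)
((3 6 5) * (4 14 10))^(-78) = ((3 6 5)(4 14 10))^(-78) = (14)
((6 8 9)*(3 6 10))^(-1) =(3 10 9 8 6)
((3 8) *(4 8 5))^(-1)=((3 5 4 8))^(-1)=(3 8 4 5)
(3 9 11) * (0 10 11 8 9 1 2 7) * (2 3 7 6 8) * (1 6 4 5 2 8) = (0 10 11 7)(1 3 6)(2 4 5)(8 9) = [10, 3, 4, 6, 5, 2, 1, 0, 9, 8, 11, 7]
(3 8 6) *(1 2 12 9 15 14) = [0, 2, 12, 8, 4, 5, 3, 7, 6, 15, 10, 11, 9, 13, 1, 14] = (1 2 12 9 15 14)(3 8 6)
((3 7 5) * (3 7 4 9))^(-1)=(3 9 4)(5 7)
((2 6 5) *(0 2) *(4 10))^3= ((0 2 6 5)(4 10))^3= (0 5 6 2)(4 10)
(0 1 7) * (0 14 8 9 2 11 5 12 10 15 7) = (0 1)(2 11 5 12 10 15 7 14 8 9) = [1, 0, 11, 3, 4, 12, 6, 14, 9, 2, 15, 5, 10, 13, 8, 7]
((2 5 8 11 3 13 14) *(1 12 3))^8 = ((1 12 3 13 14 2 5 8 11))^8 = (1 11 8 5 2 14 13 3 12)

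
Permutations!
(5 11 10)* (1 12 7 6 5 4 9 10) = (1 12 7 6 5 11)(4 9 10) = [0, 12, 2, 3, 9, 11, 5, 6, 8, 10, 4, 1, 7]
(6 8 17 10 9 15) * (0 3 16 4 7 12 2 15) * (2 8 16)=(0 3 2 15 6 16 4 7 12 8 17 10 9)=[3, 1, 15, 2, 7, 5, 16, 12, 17, 0, 9, 11, 8, 13, 14, 6, 4, 10]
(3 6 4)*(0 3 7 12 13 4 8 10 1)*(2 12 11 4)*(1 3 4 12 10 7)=(0 4 1)(2 10 3 6 8 7 11 12 13)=[4, 0, 10, 6, 1, 5, 8, 11, 7, 9, 3, 12, 13, 2]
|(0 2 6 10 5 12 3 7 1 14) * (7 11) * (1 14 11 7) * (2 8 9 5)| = |(0 8 9 5 12 3 7 14)(1 11)(2 6 10)| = 24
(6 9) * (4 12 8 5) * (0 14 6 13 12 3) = (0 14 6 9 13 12 8 5 4 3) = [14, 1, 2, 0, 3, 4, 9, 7, 5, 13, 10, 11, 8, 12, 6]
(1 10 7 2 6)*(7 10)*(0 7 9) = (10)(0 7 2 6 1 9) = [7, 9, 6, 3, 4, 5, 1, 2, 8, 0, 10]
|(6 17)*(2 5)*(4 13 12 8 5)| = 6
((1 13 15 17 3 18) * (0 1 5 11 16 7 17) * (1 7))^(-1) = ((0 7 17 3 18 5 11 16 1 13 15))^(-1) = (0 15 13 1 16 11 5 18 3 17 7)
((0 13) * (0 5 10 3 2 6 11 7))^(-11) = (0 11 2 10 13 7 6 3 5)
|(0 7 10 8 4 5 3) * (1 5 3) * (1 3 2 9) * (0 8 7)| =|(1 5 3 8 4 2 9)(7 10)| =14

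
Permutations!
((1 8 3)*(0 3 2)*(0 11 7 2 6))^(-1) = (0 6 8 1 3)(2 7 11)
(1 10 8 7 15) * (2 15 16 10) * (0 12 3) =(0 12 3)(1 2 15)(7 16 10 8) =[12, 2, 15, 0, 4, 5, 6, 16, 7, 9, 8, 11, 3, 13, 14, 1, 10]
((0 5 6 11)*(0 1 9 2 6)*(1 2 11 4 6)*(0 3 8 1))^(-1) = ((0 5 3 8 1 9 11 2)(4 6))^(-1) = (0 2 11 9 1 8 3 5)(4 6)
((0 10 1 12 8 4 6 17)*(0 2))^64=(0 10 1 12 8 4 6 17 2)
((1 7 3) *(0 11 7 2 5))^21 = (11)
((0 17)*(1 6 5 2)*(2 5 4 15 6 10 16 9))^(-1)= ((0 17)(1 10 16 9 2)(4 15 6))^(-1)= (0 17)(1 2 9 16 10)(4 6 15)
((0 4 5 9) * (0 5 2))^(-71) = ((0 4 2)(5 9))^(-71) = (0 4 2)(5 9)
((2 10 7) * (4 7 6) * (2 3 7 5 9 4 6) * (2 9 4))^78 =((2 10 9)(3 7)(4 5))^78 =(10)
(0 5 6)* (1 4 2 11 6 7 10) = (0 5 7 10 1 4 2 11 6) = [5, 4, 11, 3, 2, 7, 0, 10, 8, 9, 1, 6]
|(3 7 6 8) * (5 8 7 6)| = 5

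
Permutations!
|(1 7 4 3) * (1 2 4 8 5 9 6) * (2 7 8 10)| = 5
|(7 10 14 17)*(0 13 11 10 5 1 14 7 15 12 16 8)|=13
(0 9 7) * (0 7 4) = (0 9 4) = [9, 1, 2, 3, 0, 5, 6, 7, 8, 4]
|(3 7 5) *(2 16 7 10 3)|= 4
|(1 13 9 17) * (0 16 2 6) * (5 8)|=|(0 16 2 6)(1 13 9 17)(5 8)|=4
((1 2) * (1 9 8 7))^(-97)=((1 2 9 8 7))^(-97)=(1 8 2 7 9)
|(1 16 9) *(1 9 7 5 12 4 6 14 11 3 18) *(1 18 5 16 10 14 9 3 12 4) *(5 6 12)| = |(18)(1 10 14 11 5 4 12)(3 6 9)(7 16)| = 42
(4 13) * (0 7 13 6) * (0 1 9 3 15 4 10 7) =(1 9 3 15 4 6)(7 13 10) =[0, 9, 2, 15, 6, 5, 1, 13, 8, 3, 7, 11, 12, 10, 14, 4]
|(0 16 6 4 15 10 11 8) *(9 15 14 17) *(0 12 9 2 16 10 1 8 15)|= 24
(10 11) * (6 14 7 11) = (6 14 7 11 10) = [0, 1, 2, 3, 4, 5, 14, 11, 8, 9, 6, 10, 12, 13, 7]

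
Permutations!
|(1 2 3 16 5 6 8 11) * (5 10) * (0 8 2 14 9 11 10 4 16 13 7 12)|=20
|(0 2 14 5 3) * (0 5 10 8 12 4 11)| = 8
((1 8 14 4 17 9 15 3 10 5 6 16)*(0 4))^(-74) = ((0 4 17 9 15 3 10 5 6 16 1 8 14))^(-74) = (0 15 6 14 9 5 8 17 10 1 4 3 16)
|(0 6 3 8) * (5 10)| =|(0 6 3 8)(5 10)| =4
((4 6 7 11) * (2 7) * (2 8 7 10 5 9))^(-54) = (2 5)(4 6 8 7 11)(9 10)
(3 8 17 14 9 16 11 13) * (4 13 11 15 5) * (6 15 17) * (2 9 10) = [0, 1, 9, 8, 13, 4, 15, 7, 6, 16, 2, 11, 12, 3, 10, 5, 17, 14] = (2 9 16 17 14 10)(3 8 6 15 5 4 13)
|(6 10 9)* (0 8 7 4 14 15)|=|(0 8 7 4 14 15)(6 10 9)|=6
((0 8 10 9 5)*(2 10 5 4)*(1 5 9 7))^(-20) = (0 1 10 4 8 5 7 2 9)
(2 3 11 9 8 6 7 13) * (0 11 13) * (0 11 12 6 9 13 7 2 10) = (0 12 6 2 3 7 11 13 10)(8 9) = [12, 1, 3, 7, 4, 5, 2, 11, 9, 8, 0, 13, 6, 10]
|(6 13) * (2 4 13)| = 4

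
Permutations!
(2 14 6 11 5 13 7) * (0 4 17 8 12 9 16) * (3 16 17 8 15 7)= (0 4 8 12 9 17 15 7 2 14 6 11 5 13 3 16)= [4, 1, 14, 16, 8, 13, 11, 2, 12, 17, 10, 5, 9, 3, 6, 7, 0, 15]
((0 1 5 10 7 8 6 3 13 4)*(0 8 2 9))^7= (3 4 6 13 8)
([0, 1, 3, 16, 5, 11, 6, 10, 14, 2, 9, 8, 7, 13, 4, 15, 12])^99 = [0, 1, 3, 16, 14, 4, 6, 10, 11, 2, 9, 5, 7, 13, 8, 15, 12]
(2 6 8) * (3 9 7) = (2 6 8)(3 9 7) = [0, 1, 6, 9, 4, 5, 8, 3, 2, 7]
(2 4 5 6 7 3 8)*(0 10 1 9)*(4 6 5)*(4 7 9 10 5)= (0 5 4 7 3 8 2 6 9)(1 10)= [5, 10, 6, 8, 7, 4, 9, 3, 2, 0, 1]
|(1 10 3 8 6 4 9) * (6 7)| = |(1 10 3 8 7 6 4 9)| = 8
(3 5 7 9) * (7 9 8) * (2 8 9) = [0, 1, 8, 5, 4, 2, 6, 9, 7, 3] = (2 8 7 9 3 5)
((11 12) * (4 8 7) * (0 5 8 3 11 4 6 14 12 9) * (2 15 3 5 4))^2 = (0 5 7 14 2 3 9 4 8 6 12 15 11)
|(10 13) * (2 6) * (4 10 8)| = |(2 6)(4 10 13 8)| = 4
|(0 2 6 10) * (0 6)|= |(0 2)(6 10)|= 2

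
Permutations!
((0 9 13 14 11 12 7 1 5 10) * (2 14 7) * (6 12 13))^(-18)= ((0 9 6 12 2 14 11 13 7 1 5 10))^(-18)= (0 11)(1 12)(2 5)(6 7)(9 13)(10 14)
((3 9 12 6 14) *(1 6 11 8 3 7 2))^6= (1 6 14 7 2)(3 9 12 11 8)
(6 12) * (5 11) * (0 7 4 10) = (0 7 4 10)(5 11)(6 12) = [7, 1, 2, 3, 10, 11, 12, 4, 8, 9, 0, 5, 6]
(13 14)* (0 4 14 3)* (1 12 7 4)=(0 1 12 7 4 14 13 3)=[1, 12, 2, 0, 14, 5, 6, 4, 8, 9, 10, 11, 7, 3, 13]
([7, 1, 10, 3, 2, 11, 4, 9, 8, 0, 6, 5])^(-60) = [0, 1, 2, 3, 4, 5, 6, 7, 8, 9, 10, 11]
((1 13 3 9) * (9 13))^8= (13)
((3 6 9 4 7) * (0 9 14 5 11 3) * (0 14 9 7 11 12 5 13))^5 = (0 7 14 13)(5 12)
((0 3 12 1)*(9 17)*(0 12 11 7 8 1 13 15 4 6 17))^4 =((0 3 11 7 8 1 12 13 15 4 6 17 9))^4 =(0 8 15 9 7 13 17 11 12 6 3 1 4)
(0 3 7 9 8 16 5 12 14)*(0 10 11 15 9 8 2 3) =[0, 1, 3, 7, 4, 12, 6, 8, 16, 2, 11, 15, 14, 13, 10, 9, 5] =(2 3 7 8 16 5 12 14 10 11 15 9)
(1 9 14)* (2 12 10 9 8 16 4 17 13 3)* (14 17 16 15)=(1 8 15 14)(2 12 10 9 17 13 3)(4 16)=[0, 8, 12, 2, 16, 5, 6, 7, 15, 17, 9, 11, 10, 3, 1, 14, 4, 13]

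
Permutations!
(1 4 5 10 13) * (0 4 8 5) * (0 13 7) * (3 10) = (0 4 13 1 8 5 3 10 7) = [4, 8, 2, 10, 13, 3, 6, 0, 5, 9, 7, 11, 12, 1]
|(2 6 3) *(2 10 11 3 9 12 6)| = |(3 10 11)(6 9 12)| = 3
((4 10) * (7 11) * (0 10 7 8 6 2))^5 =((0 10 4 7 11 8 6 2))^5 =(0 8 4 2 11 10 6 7)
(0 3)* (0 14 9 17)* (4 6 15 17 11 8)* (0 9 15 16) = (0 3 14 15 17 9 11 8 4 6 16) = [3, 1, 2, 14, 6, 5, 16, 7, 4, 11, 10, 8, 12, 13, 15, 17, 0, 9]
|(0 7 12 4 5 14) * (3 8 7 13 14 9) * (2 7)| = |(0 13 14)(2 7 12 4 5 9 3 8)| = 24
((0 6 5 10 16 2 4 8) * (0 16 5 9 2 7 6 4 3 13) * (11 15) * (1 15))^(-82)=(0 3 9 7 8)(1 11 15)(2 6 16 4 13)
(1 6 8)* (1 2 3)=(1 6 8 2 3)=[0, 6, 3, 1, 4, 5, 8, 7, 2]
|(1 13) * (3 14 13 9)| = 5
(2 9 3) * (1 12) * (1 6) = (1 12 6)(2 9 3) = [0, 12, 9, 2, 4, 5, 1, 7, 8, 3, 10, 11, 6]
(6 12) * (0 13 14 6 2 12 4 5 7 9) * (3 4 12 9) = (0 13 14 6 12 2 9)(3 4 5 7) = [13, 1, 9, 4, 5, 7, 12, 3, 8, 0, 10, 11, 2, 14, 6]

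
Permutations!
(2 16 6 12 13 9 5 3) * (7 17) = [0, 1, 16, 2, 4, 3, 12, 17, 8, 5, 10, 11, 13, 9, 14, 15, 6, 7] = (2 16 6 12 13 9 5 3)(7 17)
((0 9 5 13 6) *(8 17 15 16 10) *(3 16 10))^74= ((0 9 5 13 6)(3 16)(8 17 15 10))^74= (0 6 13 5 9)(8 15)(10 17)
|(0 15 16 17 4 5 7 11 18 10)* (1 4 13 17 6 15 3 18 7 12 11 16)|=36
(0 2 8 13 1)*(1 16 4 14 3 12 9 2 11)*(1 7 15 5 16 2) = (0 11 7 15 5 16 4 14 3 12 9 1)(2 8 13) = [11, 0, 8, 12, 14, 16, 6, 15, 13, 1, 10, 7, 9, 2, 3, 5, 4]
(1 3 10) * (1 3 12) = (1 12)(3 10) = [0, 12, 2, 10, 4, 5, 6, 7, 8, 9, 3, 11, 1]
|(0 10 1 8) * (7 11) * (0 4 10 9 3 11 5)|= |(0 9 3 11 7 5)(1 8 4 10)|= 12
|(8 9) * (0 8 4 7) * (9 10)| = |(0 8 10 9 4 7)| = 6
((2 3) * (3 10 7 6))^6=(2 10 7 6 3)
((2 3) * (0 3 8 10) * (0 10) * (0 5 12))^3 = (0 8)(2 12)(3 5)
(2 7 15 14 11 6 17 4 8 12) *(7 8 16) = (2 8 12)(4 16 7 15 14 11 6 17) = [0, 1, 8, 3, 16, 5, 17, 15, 12, 9, 10, 6, 2, 13, 11, 14, 7, 4]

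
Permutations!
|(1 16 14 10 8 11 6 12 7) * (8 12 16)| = 9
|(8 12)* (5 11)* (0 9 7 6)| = 4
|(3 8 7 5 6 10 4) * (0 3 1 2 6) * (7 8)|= |(0 3 7 5)(1 2 6 10 4)|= 20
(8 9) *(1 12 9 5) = (1 12 9 8 5) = [0, 12, 2, 3, 4, 1, 6, 7, 5, 8, 10, 11, 9]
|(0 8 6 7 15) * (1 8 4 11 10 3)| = |(0 4 11 10 3 1 8 6 7 15)| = 10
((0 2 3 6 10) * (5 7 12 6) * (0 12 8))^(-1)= ((0 2 3 5 7 8)(6 10 12))^(-1)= (0 8 7 5 3 2)(6 12 10)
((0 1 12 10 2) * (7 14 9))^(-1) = (0 2 10 12 1)(7 9 14)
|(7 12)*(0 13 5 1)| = 4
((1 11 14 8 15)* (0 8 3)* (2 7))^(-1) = ((0 8 15 1 11 14 3)(2 7))^(-1) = (0 3 14 11 1 15 8)(2 7)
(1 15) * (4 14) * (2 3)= [0, 15, 3, 2, 14, 5, 6, 7, 8, 9, 10, 11, 12, 13, 4, 1]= (1 15)(2 3)(4 14)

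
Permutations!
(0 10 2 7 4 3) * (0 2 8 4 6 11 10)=(2 7 6 11 10 8 4 3)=[0, 1, 7, 2, 3, 5, 11, 6, 4, 9, 8, 10]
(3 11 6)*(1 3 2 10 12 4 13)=[0, 3, 10, 11, 13, 5, 2, 7, 8, 9, 12, 6, 4, 1]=(1 3 11 6 2 10 12 4 13)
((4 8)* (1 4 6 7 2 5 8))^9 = ((1 4)(2 5 8 6 7))^9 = (1 4)(2 7 6 8 5)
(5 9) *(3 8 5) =[0, 1, 2, 8, 4, 9, 6, 7, 5, 3] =(3 8 5 9)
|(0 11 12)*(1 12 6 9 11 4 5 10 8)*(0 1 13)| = |(0 4 5 10 8 13)(1 12)(6 9 11)| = 6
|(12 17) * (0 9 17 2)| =|(0 9 17 12 2)| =5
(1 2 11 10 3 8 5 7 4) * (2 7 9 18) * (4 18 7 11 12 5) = (1 11 10 3 8 4)(2 12 5 9 7 18) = [0, 11, 12, 8, 1, 9, 6, 18, 4, 7, 3, 10, 5, 13, 14, 15, 16, 17, 2]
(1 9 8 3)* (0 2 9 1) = [2, 1, 9, 0, 4, 5, 6, 7, 3, 8] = (0 2 9 8 3)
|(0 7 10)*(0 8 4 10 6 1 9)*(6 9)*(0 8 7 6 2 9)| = 9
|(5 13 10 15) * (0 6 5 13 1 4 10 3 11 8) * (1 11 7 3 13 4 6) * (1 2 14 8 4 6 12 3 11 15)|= 84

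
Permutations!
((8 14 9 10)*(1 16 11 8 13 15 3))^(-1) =(1 3 15 13 10 9 14 8 11 16)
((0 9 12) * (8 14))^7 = ((0 9 12)(8 14))^7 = (0 9 12)(8 14)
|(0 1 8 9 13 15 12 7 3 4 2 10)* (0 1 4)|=|(0 4 2 10 1 8 9 13 15 12 7 3)|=12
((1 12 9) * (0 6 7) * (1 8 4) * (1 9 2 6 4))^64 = ((0 4 9 8 1 12 2 6 7))^64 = (0 4 9 8 1 12 2 6 7)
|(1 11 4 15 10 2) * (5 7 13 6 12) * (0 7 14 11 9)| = |(0 7 13 6 12 5 14 11 4 15 10 2 1 9)| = 14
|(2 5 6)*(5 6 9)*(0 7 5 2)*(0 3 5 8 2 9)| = |(9)(0 7 8 2 6 3 5)| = 7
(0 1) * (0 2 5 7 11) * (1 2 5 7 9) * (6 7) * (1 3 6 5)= [2, 1, 5, 6, 4, 9, 7, 11, 8, 3, 10, 0]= (0 2 5 9 3 6 7 11)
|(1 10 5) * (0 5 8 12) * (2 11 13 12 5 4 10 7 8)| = 28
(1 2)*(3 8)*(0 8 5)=(0 8 3 5)(1 2)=[8, 2, 1, 5, 4, 0, 6, 7, 3]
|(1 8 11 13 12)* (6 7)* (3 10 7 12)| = |(1 8 11 13 3 10 7 6 12)| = 9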